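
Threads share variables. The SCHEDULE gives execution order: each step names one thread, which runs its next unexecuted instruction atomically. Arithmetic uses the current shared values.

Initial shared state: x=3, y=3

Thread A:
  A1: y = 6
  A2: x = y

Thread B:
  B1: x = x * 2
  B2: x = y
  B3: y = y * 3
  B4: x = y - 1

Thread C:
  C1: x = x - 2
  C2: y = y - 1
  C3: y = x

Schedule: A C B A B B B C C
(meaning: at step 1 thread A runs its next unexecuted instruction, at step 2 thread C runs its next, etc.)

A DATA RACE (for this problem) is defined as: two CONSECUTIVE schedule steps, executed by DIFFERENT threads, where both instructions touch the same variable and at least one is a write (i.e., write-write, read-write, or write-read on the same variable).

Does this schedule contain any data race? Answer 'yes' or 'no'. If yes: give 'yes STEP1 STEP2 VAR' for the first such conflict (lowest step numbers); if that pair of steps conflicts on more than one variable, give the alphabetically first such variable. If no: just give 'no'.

Answer: yes 2 3 x

Derivation:
Steps 1,2: A(r=-,w=y) vs C(r=x,w=x). No conflict.
Steps 2,3: C(x = x - 2) vs B(x = x * 2). RACE on x (W-W).
Steps 3,4: B(x = x * 2) vs A(x = y). RACE on x (W-W).
Steps 4,5: A(x = y) vs B(x = y). RACE on x (W-W).
Steps 5,6: same thread (B). No race.
Steps 6,7: same thread (B). No race.
Steps 7,8: B(x = y - 1) vs C(y = y - 1). RACE on y (R-W).
Steps 8,9: same thread (C). No race.
First conflict at steps 2,3.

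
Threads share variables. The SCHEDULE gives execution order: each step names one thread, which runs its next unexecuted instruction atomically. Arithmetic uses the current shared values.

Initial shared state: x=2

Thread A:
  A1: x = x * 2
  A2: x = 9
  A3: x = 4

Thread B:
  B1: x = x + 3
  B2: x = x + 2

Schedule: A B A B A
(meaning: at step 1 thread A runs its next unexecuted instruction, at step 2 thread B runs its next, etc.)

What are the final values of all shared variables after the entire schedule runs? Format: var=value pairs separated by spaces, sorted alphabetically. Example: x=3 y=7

Step 1: thread A executes A1 (x = x * 2). Shared: x=4. PCs: A@1 B@0
Step 2: thread B executes B1 (x = x + 3). Shared: x=7. PCs: A@1 B@1
Step 3: thread A executes A2 (x = 9). Shared: x=9. PCs: A@2 B@1
Step 4: thread B executes B2 (x = x + 2). Shared: x=11. PCs: A@2 B@2
Step 5: thread A executes A3 (x = 4). Shared: x=4. PCs: A@3 B@2

Answer: x=4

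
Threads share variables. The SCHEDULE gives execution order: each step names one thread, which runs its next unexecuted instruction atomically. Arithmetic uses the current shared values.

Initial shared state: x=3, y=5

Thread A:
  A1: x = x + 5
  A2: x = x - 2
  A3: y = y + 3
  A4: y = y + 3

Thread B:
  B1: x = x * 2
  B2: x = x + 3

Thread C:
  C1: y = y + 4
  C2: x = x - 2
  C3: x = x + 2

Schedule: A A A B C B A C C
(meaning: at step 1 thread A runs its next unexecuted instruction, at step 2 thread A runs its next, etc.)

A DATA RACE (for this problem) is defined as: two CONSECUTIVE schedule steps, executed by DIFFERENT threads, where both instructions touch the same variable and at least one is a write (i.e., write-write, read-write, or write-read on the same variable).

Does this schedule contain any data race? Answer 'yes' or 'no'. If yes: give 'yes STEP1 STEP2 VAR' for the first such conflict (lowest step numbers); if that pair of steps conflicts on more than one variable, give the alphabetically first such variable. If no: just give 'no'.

Steps 1,2: same thread (A). No race.
Steps 2,3: same thread (A). No race.
Steps 3,4: A(r=y,w=y) vs B(r=x,w=x). No conflict.
Steps 4,5: B(r=x,w=x) vs C(r=y,w=y). No conflict.
Steps 5,6: C(r=y,w=y) vs B(r=x,w=x). No conflict.
Steps 6,7: B(r=x,w=x) vs A(r=y,w=y). No conflict.
Steps 7,8: A(r=y,w=y) vs C(r=x,w=x). No conflict.
Steps 8,9: same thread (C). No race.

Answer: no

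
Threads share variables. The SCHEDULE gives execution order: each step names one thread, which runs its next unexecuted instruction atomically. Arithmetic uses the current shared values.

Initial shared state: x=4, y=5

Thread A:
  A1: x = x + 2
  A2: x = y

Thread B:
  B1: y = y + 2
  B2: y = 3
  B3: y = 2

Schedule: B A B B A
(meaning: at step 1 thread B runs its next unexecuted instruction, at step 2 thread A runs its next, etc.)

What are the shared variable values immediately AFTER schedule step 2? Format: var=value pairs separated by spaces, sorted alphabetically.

Step 1: thread B executes B1 (y = y + 2). Shared: x=4 y=7. PCs: A@0 B@1
Step 2: thread A executes A1 (x = x + 2). Shared: x=6 y=7. PCs: A@1 B@1

Answer: x=6 y=7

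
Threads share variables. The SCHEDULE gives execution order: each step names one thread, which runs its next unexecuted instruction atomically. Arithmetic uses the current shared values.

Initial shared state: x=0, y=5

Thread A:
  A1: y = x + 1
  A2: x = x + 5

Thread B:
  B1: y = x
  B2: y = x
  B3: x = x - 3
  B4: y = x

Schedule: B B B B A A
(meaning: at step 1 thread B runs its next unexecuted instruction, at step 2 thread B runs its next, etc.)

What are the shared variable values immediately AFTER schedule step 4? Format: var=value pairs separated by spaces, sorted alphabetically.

Step 1: thread B executes B1 (y = x). Shared: x=0 y=0. PCs: A@0 B@1
Step 2: thread B executes B2 (y = x). Shared: x=0 y=0. PCs: A@0 B@2
Step 3: thread B executes B3 (x = x - 3). Shared: x=-3 y=0. PCs: A@0 B@3
Step 4: thread B executes B4 (y = x). Shared: x=-3 y=-3. PCs: A@0 B@4

Answer: x=-3 y=-3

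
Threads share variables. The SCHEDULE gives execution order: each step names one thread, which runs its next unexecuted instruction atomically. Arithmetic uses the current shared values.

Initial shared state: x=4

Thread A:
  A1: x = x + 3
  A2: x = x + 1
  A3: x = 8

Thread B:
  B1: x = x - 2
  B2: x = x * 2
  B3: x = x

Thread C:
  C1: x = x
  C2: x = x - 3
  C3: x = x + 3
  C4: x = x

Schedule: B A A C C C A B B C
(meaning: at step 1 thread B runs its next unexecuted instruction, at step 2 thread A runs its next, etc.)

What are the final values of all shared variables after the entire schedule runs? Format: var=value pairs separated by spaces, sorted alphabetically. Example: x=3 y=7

Step 1: thread B executes B1 (x = x - 2). Shared: x=2. PCs: A@0 B@1 C@0
Step 2: thread A executes A1 (x = x + 3). Shared: x=5. PCs: A@1 B@1 C@0
Step 3: thread A executes A2 (x = x + 1). Shared: x=6. PCs: A@2 B@1 C@0
Step 4: thread C executes C1 (x = x). Shared: x=6. PCs: A@2 B@1 C@1
Step 5: thread C executes C2 (x = x - 3). Shared: x=3. PCs: A@2 B@1 C@2
Step 6: thread C executes C3 (x = x + 3). Shared: x=6. PCs: A@2 B@1 C@3
Step 7: thread A executes A3 (x = 8). Shared: x=8. PCs: A@3 B@1 C@3
Step 8: thread B executes B2 (x = x * 2). Shared: x=16. PCs: A@3 B@2 C@3
Step 9: thread B executes B3 (x = x). Shared: x=16. PCs: A@3 B@3 C@3
Step 10: thread C executes C4 (x = x). Shared: x=16. PCs: A@3 B@3 C@4

Answer: x=16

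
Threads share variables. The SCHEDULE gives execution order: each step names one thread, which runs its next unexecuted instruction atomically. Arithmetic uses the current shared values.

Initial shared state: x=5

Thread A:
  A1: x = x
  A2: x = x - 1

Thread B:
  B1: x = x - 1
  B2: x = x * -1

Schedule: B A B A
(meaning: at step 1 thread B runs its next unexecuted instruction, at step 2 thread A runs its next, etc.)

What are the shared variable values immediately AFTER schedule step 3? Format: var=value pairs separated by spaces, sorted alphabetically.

Answer: x=-4

Derivation:
Step 1: thread B executes B1 (x = x - 1). Shared: x=4. PCs: A@0 B@1
Step 2: thread A executes A1 (x = x). Shared: x=4. PCs: A@1 B@1
Step 3: thread B executes B2 (x = x * -1). Shared: x=-4. PCs: A@1 B@2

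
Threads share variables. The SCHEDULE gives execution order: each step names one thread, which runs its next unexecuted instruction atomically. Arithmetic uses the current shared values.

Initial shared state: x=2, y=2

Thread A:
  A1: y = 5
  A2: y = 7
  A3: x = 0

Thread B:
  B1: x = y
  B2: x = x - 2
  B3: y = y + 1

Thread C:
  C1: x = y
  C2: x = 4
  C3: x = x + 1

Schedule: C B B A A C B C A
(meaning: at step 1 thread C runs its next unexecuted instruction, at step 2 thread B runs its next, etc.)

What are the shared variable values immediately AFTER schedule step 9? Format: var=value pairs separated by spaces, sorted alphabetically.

Step 1: thread C executes C1 (x = y). Shared: x=2 y=2. PCs: A@0 B@0 C@1
Step 2: thread B executes B1 (x = y). Shared: x=2 y=2. PCs: A@0 B@1 C@1
Step 3: thread B executes B2 (x = x - 2). Shared: x=0 y=2. PCs: A@0 B@2 C@1
Step 4: thread A executes A1 (y = 5). Shared: x=0 y=5. PCs: A@1 B@2 C@1
Step 5: thread A executes A2 (y = 7). Shared: x=0 y=7. PCs: A@2 B@2 C@1
Step 6: thread C executes C2 (x = 4). Shared: x=4 y=7. PCs: A@2 B@2 C@2
Step 7: thread B executes B3 (y = y + 1). Shared: x=4 y=8. PCs: A@2 B@3 C@2
Step 8: thread C executes C3 (x = x + 1). Shared: x=5 y=8. PCs: A@2 B@3 C@3
Step 9: thread A executes A3 (x = 0). Shared: x=0 y=8. PCs: A@3 B@3 C@3

Answer: x=0 y=8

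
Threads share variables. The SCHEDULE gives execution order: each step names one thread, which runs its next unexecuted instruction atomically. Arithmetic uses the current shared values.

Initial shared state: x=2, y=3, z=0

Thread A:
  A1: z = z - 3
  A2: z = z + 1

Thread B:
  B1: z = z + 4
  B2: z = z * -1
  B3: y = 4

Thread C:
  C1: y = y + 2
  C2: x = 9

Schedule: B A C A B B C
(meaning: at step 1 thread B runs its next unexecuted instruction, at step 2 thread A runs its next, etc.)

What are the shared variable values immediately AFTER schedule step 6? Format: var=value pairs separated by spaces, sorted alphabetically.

Answer: x=2 y=4 z=-2

Derivation:
Step 1: thread B executes B1 (z = z + 4). Shared: x=2 y=3 z=4. PCs: A@0 B@1 C@0
Step 2: thread A executes A1 (z = z - 3). Shared: x=2 y=3 z=1. PCs: A@1 B@1 C@0
Step 3: thread C executes C1 (y = y + 2). Shared: x=2 y=5 z=1. PCs: A@1 B@1 C@1
Step 4: thread A executes A2 (z = z + 1). Shared: x=2 y=5 z=2. PCs: A@2 B@1 C@1
Step 5: thread B executes B2 (z = z * -1). Shared: x=2 y=5 z=-2. PCs: A@2 B@2 C@1
Step 6: thread B executes B3 (y = 4). Shared: x=2 y=4 z=-2. PCs: A@2 B@3 C@1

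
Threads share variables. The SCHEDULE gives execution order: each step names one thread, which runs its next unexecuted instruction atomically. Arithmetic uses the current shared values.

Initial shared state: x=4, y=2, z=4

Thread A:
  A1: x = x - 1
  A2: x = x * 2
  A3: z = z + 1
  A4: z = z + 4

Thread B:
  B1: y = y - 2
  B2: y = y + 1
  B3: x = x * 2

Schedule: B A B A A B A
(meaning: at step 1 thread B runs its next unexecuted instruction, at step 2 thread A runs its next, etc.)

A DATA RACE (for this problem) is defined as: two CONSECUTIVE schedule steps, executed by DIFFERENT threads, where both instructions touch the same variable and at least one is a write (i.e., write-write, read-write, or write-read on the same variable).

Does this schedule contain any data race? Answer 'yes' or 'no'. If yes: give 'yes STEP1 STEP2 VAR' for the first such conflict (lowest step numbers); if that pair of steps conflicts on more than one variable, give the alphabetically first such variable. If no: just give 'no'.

Steps 1,2: B(r=y,w=y) vs A(r=x,w=x). No conflict.
Steps 2,3: A(r=x,w=x) vs B(r=y,w=y). No conflict.
Steps 3,4: B(r=y,w=y) vs A(r=x,w=x). No conflict.
Steps 4,5: same thread (A). No race.
Steps 5,6: A(r=z,w=z) vs B(r=x,w=x). No conflict.
Steps 6,7: B(r=x,w=x) vs A(r=z,w=z). No conflict.

Answer: no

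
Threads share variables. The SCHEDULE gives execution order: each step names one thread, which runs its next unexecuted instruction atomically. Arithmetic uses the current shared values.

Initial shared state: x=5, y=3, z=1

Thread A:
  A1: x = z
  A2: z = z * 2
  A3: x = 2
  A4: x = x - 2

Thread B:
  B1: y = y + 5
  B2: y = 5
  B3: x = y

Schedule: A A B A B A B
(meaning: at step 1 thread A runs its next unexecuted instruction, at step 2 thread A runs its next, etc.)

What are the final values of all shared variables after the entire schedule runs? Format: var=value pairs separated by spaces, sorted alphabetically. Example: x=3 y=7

Answer: x=5 y=5 z=2

Derivation:
Step 1: thread A executes A1 (x = z). Shared: x=1 y=3 z=1. PCs: A@1 B@0
Step 2: thread A executes A2 (z = z * 2). Shared: x=1 y=3 z=2. PCs: A@2 B@0
Step 3: thread B executes B1 (y = y + 5). Shared: x=1 y=8 z=2. PCs: A@2 B@1
Step 4: thread A executes A3 (x = 2). Shared: x=2 y=8 z=2. PCs: A@3 B@1
Step 5: thread B executes B2 (y = 5). Shared: x=2 y=5 z=2. PCs: A@3 B@2
Step 6: thread A executes A4 (x = x - 2). Shared: x=0 y=5 z=2. PCs: A@4 B@2
Step 7: thread B executes B3 (x = y). Shared: x=5 y=5 z=2. PCs: A@4 B@3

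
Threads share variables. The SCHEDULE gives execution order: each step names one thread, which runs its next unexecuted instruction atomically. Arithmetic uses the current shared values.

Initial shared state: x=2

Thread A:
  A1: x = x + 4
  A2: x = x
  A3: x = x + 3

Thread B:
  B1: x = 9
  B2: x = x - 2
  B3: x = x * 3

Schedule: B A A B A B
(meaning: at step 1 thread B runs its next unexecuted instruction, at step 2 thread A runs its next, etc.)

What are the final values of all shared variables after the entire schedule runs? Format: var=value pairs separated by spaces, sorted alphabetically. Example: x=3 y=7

Step 1: thread B executes B1 (x = 9). Shared: x=9. PCs: A@0 B@1
Step 2: thread A executes A1 (x = x + 4). Shared: x=13. PCs: A@1 B@1
Step 3: thread A executes A2 (x = x). Shared: x=13. PCs: A@2 B@1
Step 4: thread B executes B2 (x = x - 2). Shared: x=11. PCs: A@2 B@2
Step 5: thread A executes A3 (x = x + 3). Shared: x=14. PCs: A@3 B@2
Step 6: thread B executes B3 (x = x * 3). Shared: x=42. PCs: A@3 B@3

Answer: x=42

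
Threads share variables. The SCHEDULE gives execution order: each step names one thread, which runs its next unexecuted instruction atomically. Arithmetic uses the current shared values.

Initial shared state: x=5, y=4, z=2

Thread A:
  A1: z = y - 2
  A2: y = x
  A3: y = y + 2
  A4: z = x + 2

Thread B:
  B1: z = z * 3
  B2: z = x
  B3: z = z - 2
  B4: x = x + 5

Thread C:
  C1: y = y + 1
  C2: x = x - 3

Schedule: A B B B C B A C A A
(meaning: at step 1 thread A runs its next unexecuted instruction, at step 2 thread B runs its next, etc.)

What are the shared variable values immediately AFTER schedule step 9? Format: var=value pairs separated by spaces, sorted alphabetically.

Answer: x=7 y=12 z=3

Derivation:
Step 1: thread A executes A1 (z = y - 2). Shared: x=5 y=4 z=2. PCs: A@1 B@0 C@0
Step 2: thread B executes B1 (z = z * 3). Shared: x=5 y=4 z=6. PCs: A@1 B@1 C@0
Step 3: thread B executes B2 (z = x). Shared: x=5 y=4 z=5. PCs: A@1 B@2 C@0
Step 4: thread B executes B3 (z = z - 2). Shared: x=5 y=4 z=3. PCs: A@1 B@3 C@0
Step 5: thread C executes C1 (y = y + 1). Shared: x=5 y=5 z=3. PCs: A@1 B@3 C@1
Step 6: thread B executes B4 (x = x + 5). Shared: x=10 y=5 z=3. PCs: A@1 B@4 C@1
Step 7: thread A executes A2 (y = x). Shared: x=10 y=10 z=3. PCs: A@2 B@4 C@1
Step 8: thread C executes C2 (x = x - 3). Shared: x=7 y=10 z=3. PCs: A@2 B@4 C@2
Step 9: thread A executes A3 (y = y + 2). Shared: x=7 y=12 z=3. PCs: A@3 B@4 C@2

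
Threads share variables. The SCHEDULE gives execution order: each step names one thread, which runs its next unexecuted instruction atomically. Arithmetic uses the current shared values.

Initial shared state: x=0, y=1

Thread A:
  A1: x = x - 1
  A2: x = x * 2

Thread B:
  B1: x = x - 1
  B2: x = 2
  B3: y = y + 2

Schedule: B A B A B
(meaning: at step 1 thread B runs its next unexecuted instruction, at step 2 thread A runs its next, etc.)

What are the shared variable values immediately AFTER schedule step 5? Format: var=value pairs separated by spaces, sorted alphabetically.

Answer: x=4 y=3

Derivation:
Step 1: thread B executes B1 (x = x - 1). Shared: x=-1 y=1. PCs: A@0 B@1
Step 2: thread A executes A1 (x = x - 1). Shared: x=-2 y=1. PCs: A@1 B@1
Step 3: thread B executes B2 (x = 2). Shared: x=2 y=1. PCs: A@1 B@2
Step 4: thread A executes A2 (x = x * 2). Shared: x=4 y=1. PCs: A@2 B@2
Step 5: thread B executes B3 (y = y + 2). Shared: x=4 y=3. PCs: A@2 B@3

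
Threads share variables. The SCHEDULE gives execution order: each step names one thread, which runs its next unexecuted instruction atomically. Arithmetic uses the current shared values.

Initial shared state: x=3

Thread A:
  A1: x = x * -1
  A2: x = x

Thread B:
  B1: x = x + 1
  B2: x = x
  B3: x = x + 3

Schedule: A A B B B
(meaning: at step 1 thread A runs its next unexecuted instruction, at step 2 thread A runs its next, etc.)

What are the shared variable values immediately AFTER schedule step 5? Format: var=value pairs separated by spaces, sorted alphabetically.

Step 1: thread A executes A1 (x = x * -1). Shared: x=-3. PCs: A@1 B@0
Step 2: thread A executes A2 (x = x). Shared: x=-3. PCs: A@2 B@0
Step 3: thread B executes B1 (x = x + 1). Shared: x=-2. PCs: A@2 B@1
Step 4: thread B executes B2 (x = x). Shared: x=-2. PCs: A@2 B@2
Step 5: thread B executes B3 (x = x + 3). Shared: x=1. PCs: A@2 B@3

Answer: x=1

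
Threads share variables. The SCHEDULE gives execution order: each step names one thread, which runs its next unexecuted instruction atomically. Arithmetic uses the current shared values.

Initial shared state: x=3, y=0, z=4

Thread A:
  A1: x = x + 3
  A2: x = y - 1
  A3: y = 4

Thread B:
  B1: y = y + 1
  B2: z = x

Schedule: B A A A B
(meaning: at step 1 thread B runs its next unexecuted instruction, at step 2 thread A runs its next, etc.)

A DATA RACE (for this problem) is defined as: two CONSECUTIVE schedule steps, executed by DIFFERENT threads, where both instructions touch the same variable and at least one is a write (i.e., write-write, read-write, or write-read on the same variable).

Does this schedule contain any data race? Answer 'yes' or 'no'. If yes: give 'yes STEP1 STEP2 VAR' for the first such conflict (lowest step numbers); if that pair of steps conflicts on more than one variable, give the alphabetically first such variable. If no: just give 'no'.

Steps 1,2: B(r=y,w=y) vs A(r=x,w=x). No conflict.
Steps 2,3: same thread (A). No race.
Steps 3,4: same thread (A). No race.
Steps 4,5: A(r=-,w=y) vs B(r=x,w=z). No conflict.

Answer: no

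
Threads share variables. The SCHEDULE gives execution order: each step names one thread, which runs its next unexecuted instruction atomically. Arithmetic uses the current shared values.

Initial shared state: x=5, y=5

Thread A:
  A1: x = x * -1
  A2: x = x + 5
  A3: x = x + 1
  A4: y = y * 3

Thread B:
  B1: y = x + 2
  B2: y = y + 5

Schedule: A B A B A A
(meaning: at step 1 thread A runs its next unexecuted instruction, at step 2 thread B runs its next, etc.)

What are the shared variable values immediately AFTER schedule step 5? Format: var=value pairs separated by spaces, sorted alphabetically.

Step 1: thread A executes A1 (x = x * -1). Shared: x=-5 y=5. PCs: A@1 B@0
Step 2: thread B executes B1 (y = x + 2). Shared: x=-5 y=-3. PCs: A@1 B@1
Step 3: thread A executes A2 (x = x + 5). Shared: x=0 y=-3. PCs: A@2 B@1
Step 4: thread B executes B2 (y = y + 5). Shared: x=0 y=2. PCs: A@2 B@2
Step 5: thread A executes A3 (x = x + 1). Shared: x=1 y=2. PCs: A@3 B@2

Answer: x=1 y=2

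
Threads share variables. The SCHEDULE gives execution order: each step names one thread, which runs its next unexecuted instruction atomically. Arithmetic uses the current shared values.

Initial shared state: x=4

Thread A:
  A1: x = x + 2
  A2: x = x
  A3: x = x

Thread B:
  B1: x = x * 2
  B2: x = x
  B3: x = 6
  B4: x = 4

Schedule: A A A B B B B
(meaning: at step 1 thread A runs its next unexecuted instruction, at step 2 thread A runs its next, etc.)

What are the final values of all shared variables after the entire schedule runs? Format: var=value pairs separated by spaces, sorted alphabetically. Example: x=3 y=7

Answer: x=4

Derivation:
Step 1: thread A executes A1 (x = x + 2). Shared: x=6. PCs: A@1 B@0
Step 2: thread A executes A2 (x = x). Shared: x=6. PCs: A@2 B@0
Step 3: thread A executes A3 (x = x). Shared: x=6. PCs: A@3 B@0
Step 4: thread B executes B1 (x = x * 2). Shared: x=12. PCs: A@3 B@1
Step 5: thread B executes B2 (x = x). Shared: x=12. PCs: A@3 B@2
Step 6: thread B executes B3 (x = 6). Shared: x=6. PCs: A@3 B@3
Step 7: thread B executes B4 (x = 4). Shared: x=4. PCs: A@3 B@4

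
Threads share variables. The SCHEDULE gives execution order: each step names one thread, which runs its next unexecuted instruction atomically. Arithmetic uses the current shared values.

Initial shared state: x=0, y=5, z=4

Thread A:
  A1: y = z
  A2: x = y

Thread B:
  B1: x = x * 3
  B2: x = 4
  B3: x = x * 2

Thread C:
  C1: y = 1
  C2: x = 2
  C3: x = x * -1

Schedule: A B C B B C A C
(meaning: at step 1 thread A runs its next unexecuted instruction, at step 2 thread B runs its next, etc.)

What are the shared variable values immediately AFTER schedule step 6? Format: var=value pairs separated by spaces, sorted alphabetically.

Step 1: thread A executes A1 (y = z). Shared: x=0 y=4 z=4. PCs: A@1 B@0 C@0
Step 2: thread B executes B1 (x = x * 3). Shared: x=0 y=4 z=4. PCs: A@1 B@1 C@0
Step 3: thread C executes C1 (y = 1). Shared: x=0 y=1 z=4. PCs: A@1 B@1 C@1
Step 4: thread B executes B2 (x = 4). Shared: x=4 y=1 z=4. PCs: A@1 B@2 C@1
Step 5: thread B executes B3 (x = x * 2). Shared: x=8 y=1 z=4. PCs: A@1 B@3 C@1
Step 6: thread C executes C2 (x = 2). Shared: x=2 y=1 z=4. PCs: A@1 B@3 C@2

Answer: x=2 y=1 z=4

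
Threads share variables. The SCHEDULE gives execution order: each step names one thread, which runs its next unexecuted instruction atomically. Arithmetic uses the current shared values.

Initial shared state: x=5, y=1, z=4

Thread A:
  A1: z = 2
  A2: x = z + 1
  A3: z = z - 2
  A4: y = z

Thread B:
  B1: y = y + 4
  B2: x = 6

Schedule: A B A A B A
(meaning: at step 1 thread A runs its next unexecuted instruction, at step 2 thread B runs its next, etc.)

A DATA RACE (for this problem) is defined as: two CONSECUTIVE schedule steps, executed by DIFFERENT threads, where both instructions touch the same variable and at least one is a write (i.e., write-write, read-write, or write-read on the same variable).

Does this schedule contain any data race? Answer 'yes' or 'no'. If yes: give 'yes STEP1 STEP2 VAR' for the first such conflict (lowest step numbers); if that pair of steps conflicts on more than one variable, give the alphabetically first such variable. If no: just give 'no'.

Steps 1,2: A(r=-,w=z) vs B(r=y,w=y). No conflict.
Steps 2,3: B(r=y,w=y) vs A(r=z,w=x). No conflict.
Steps 3,4: same thread (A). No race.
Steps 4,5: A(r=z,w=z) vs B(r=-,w=x). No conflict.
Steps 5,6: B(r=-,w=x) vs A(r=z,w=y). No conflict.

Answer: no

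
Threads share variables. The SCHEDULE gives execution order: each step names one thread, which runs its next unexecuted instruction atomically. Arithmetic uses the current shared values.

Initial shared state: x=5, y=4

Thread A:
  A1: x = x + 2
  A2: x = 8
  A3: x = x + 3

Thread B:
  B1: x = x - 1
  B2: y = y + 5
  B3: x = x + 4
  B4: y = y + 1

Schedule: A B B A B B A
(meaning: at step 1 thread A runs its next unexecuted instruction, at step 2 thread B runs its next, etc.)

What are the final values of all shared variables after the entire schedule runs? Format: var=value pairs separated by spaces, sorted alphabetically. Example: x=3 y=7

Answer: x=15 y=10

Derivation:
Step 1: thread A executes A1 (x = x + 2). Shared: x=7 y=4. PCs: A@1 B@0
Step 2: thread B executes B1 (x = x - 1). Shared: x=6 y=4. PCs: A@1 B@1
Step 3: thread B executes B2 (y = y + 5). Shared: x=6 y=9. PCs: A@1 B@2
Step 4: thread A executes A2 (x = 8). Shared: x=8 y=9. PCs: A@2 B@2
Step 5: thread B executes B3 (x = x + 4). Shared: x=12 y=9. PCs: A@2 B@3
Step 6: thread B executes B4 (y = y + 1). Shared: x=12 y=10. PCs: A@2 B@4
Step 7: thread A executes A3 (x = x + 3). Shared: x=15 y=10. PCs: A@3 B@4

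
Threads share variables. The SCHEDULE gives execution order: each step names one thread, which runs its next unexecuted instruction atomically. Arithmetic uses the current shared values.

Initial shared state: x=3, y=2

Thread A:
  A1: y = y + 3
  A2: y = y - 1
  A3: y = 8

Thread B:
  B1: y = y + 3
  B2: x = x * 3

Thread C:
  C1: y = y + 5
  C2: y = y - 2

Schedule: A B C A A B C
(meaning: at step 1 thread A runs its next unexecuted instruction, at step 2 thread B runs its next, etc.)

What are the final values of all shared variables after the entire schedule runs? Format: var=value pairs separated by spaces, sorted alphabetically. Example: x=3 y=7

Answer: x=9 y=6

Derivation:
Step 1: thread A executes A1 (y = y + 3). Shared: x=3 y=5. PCs: A@1 B@0 C@0
Step 2: thread B executes B1 (y = y + 3). Shared: x=3 y=8. PCs: A@1 B@1 C@0
Step 3: thread C executes C1 (y = y + 5). Shared: x=3 y=13. PCs: A@1 B@1 C@1
Step 4: thread A executes A2 (y = y - 1). Shared: x=3 y=12. PCs: A@2 B@1 C@1
Step 5: thread A executes A3 (y = 8). Shared: x=3 y=8. PCs: A@3 B@1 C@1
Step 6: thread B executes B2 (x = x * 3). Shared: x=9 y=8. PCs: A@3 B@2 C@1
Step 7: thread C executes C2 (y = y - 2). Shared: x=9 y=6. PCs: A@3 B@2 C@2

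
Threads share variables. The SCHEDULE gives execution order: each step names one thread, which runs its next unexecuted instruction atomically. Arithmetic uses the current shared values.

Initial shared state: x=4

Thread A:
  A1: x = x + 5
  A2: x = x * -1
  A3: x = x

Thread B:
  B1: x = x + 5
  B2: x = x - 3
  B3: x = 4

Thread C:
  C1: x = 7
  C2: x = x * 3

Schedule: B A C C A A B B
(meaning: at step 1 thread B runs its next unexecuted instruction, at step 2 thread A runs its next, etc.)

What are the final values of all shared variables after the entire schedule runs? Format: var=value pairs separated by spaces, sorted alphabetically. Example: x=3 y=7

Answer: x=4

Derivation:
Step 1: thread B executes B1 (x = x + 5). Shared: x=9. PCs: A@0 B@1 C@0
Step 2: thread A executes A1 (x = x + 5). Shared: x=14. PCs: A@1 B@1 C@0
Step 3: thread C executes C1 (x = 7). Shared: x=7. PCs: A@1 B@1 C@1
Step 4: thread C executes C2 (x = x * 3). Shared: x=21. PCs: A@1 B@1 C@2
Step 5: thread A executes A2 (x = x * -1). Shared: x=-21. PCs: A@2 B@1 C@2
Step 6: thread A executes A3 (x = x). Shared: x=-21. PCs: A@3 B@1 C@2
Step 7: thread B executes B2 (x = x - 3). Shared: x=-24. PCs: A@3 B@2 C@2
Step 8: thread B executes B3 (x = 4). Shared: x=4. PCs: A@3 B@3 C@2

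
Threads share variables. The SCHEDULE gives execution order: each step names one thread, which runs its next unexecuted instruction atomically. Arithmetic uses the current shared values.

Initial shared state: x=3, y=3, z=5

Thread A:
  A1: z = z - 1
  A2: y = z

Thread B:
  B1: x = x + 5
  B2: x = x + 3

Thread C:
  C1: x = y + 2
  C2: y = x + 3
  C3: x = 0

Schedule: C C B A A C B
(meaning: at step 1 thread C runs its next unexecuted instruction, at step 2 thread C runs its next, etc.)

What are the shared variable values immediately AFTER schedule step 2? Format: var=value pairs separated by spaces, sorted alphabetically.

Answer: x=5 y=8 z=5

Derivation:
Step 1: thread C executes C1 (x = y + 2). Shared: x=5 y=3 z=5. PCs: A@0 B@0 C@1
Step 2: thread C executes C2 (y = x + 3). Shared: x=5 y=8 z=5. PCs: A@0 B@0 C@2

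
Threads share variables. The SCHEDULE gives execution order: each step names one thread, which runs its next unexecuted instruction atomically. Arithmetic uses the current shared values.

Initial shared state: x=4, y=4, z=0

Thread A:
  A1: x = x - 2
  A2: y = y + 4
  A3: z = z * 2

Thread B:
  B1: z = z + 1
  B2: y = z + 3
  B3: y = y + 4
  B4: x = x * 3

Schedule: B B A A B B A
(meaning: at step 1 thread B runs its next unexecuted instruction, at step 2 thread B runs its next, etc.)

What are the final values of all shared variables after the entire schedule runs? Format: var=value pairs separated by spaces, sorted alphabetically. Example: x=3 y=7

Step 1: thread B executes B1 (z = z + 1). Shared: x=4 y=4 z=1. PCs: A@0 B@1
Step 2: thread B executes B2 (y = z + 3). Shared: x=4 y=4 z=1. PCs: A@0 B@2
Step 3: thread A executes A1 (x = x - 2). Shared: x=2 y=4 z=1. PCs: A@1 B@2
Step 4: thread A executes A2 (y = y + 4). Shared: x=2 y=8 z=1. PCs: A@2 B@2
Step 5: thread B executes B3 (y = y + 4). Shared: x=2 y=12 z=1. PCs: A@2 B@3
Step 6: thread B executes B4 (x = x * 3). Shared: x=6 y=12 z=1. PCs: A@2 B@4
Step 7: thread A executes A3 (z = z * 2). Shared: x=6 y=12 z=2. PCs: A@3 B@4

Answer: x=6 y=12 z=2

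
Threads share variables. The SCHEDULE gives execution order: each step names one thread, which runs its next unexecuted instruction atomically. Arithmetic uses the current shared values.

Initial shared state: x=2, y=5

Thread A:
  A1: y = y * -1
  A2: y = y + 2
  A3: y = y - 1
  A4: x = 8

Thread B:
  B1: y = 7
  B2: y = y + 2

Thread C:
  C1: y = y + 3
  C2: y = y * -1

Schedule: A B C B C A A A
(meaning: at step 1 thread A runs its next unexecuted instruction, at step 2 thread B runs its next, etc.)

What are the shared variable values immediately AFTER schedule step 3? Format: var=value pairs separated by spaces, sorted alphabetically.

Step 1: thread A executes A1 (y = y * -1). Shared: x=2 y=-5. PCs: A@1 B@0 C@0
Step 2: thread B executes B1 (y = 7). Shared: x=2 y=7. PCs: A@1 B@1 C@0
Step 3: thread C executes C1 (y = y + 3). Shared: x=2 y=10. PCs: A@1 B@1 C@1

Answer: x=2 y=10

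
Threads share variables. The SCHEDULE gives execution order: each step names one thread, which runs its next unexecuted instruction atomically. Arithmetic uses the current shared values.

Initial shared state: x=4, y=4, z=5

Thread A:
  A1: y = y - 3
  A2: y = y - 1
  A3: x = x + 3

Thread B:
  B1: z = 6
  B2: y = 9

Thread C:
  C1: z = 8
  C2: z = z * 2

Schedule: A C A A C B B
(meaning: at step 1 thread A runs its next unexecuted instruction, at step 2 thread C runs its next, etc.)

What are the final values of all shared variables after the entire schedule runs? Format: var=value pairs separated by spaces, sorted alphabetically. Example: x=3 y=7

Step 1: thread A executes A1 (y = y - 3). Shared: x=4 y=1 z=5. PCs: A@1 B@0 C@0
Step 2: thread C executes C1 (z = 8). Shared: x=4 y=1 z=8. PCs: A@1 B@0 C@1
Step 3: thread A executes A2 (y = y - 1). Shared: x=4 y=0 z=8. PCs: A@2 B@0 C@1
Step 4: thread A executes A3 (x = x + 3). Shared: x=7 y=0 z=8. PCs: A@3 B@0 C@1
Step 5: thread C executes C2 (z = z * 2). Shared: x=7 y=0 z=16. PCs: A@3 B@0 C@2
Step 6: thread B executes B1 (z = 6). Shared: x=7 y=0 z=6. PCs: A@3 B@1 C@2
Step 7: thread B executes B2 (y = 9). Shared: x=7 y=9 z=6. PCs: A@3 B@2 C@2

Answer: x=7 y=9 z=6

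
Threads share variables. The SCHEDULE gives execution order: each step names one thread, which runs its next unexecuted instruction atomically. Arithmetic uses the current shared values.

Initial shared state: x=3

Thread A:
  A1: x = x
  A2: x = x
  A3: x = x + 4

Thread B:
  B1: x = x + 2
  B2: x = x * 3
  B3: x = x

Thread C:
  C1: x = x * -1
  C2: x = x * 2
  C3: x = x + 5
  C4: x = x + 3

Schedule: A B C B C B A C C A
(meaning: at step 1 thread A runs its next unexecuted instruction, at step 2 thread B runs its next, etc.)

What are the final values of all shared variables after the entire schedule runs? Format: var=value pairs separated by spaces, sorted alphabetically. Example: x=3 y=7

Step 1: thread A executes A1 (x = x). Shared: x=3. PCs: A@1 B@0 C@0
Step 2: thread B executes B1 (x = x + 2). Shared: x=5. PCs: A@1 B@1 C@0
Step 3: thread C executes C1 (x = x * -1). Shared: x=-5. PCs: A@1 B@1 C@1
Step 4: thread B executes B2 (x = x * 3). Shared: x=-15. PCs: A@1 B@2 C@1
Step 5: thread C executes C2 (x = x * 2). Shared: x=-30. PCs: A@1 B@2 C@2
Step 6: thread B executes B3 (x = x). Shared: x=-30. PCs: A@1 B@3 C@2
Step 7: thread A executes A2 (x = x). Shared: x=-30. PCs: A@2 B@3 C@2
Step 8: thread C executes C3 (x = x + 5). Shared: x=-25. PCs: A@2 B@3 C@3
Step 9: thread C executes C4 (x = x + 3). Shared: x=-22. PCs: A@2 B@3 C@4
Step 10: thread A executes A3 (x = x + 4). Shared: x=-18. PCs: A@3 B@3 C@4

Answer: x=-18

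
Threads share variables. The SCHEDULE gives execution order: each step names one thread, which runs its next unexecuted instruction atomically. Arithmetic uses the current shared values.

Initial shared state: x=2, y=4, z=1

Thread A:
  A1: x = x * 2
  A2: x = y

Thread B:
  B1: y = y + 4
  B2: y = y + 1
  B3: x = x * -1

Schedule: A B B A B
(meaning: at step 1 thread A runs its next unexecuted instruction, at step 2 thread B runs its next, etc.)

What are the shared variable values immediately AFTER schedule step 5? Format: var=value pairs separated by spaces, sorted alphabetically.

Answer: x=-9 y=9 z=1

Derivation:
Step 1: thread A executes A1 (x = x * 2). Shared: x=4 y=4 z=1. PCs: A@1 B@0
Step 2: thread B executes B1 (y = y + 4). Shared: x=4 y=8 z=1. PCs: A@1 B@1
Step 3: thread B executes B2 (y = y + 1). Shared: x=4 y=9 z=1. PCs: A@1 B@2
Step 4: thread A executes A2 (x = y). Shared: x=9 y=9 z=1. PCs: A@2 B@2
Step 5: thread B executes B3 (x = x * -1). Shared: x=-9 y=9 z=1. PCs: A@2 B@3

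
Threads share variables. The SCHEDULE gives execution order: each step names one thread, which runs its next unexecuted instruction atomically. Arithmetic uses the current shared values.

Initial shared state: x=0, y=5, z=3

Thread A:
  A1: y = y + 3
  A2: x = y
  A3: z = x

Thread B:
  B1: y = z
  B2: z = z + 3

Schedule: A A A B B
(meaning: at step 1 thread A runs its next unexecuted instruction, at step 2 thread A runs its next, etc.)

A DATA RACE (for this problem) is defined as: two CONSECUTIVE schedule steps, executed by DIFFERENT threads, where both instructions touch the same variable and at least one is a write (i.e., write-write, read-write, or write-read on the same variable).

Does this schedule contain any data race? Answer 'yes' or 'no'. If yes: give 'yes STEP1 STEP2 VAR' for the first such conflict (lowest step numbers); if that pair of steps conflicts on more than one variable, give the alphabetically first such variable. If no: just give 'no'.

Answer: yes 3 4 z

Derivation:
Steps 1,2: same thread (A). No race.
Steps 2,3: same thread (A). No race.
Steps 3,4: A(z = x) vs B(y = z). RACE on z (W-R).
Steps 4,5: same thread (B). No race.
First conflict at steps 3,4.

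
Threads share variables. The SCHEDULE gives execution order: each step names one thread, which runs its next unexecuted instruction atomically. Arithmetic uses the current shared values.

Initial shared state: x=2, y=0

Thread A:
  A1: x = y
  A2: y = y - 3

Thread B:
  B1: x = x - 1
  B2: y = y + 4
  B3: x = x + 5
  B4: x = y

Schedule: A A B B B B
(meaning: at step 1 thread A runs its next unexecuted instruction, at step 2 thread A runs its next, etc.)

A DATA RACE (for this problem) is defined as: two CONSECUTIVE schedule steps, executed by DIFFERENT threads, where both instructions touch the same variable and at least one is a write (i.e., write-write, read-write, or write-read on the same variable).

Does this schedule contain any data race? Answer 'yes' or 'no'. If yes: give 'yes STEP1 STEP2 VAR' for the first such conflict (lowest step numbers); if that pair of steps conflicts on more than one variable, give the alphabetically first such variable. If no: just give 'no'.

Steps 1,2: same thread (A). No race.
Steps 2,3: A(r=y,w=y) vs B(r=x,w=x). No conflict.
Steps 3,4: same thread (B). No race.
Steps 4,5: same thread (B). No race.
Steps 5,6: same thread (B). No race.

Answer: no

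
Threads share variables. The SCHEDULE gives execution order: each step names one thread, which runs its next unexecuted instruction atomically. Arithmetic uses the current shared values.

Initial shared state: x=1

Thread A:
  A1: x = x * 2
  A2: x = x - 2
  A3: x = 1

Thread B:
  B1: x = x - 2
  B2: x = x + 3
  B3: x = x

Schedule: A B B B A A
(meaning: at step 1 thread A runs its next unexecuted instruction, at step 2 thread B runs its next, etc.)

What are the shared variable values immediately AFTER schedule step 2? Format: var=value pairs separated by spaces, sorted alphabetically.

Answer: x=0

Derivation:
Step 1: thread A executes A1 (x = x * 2). Shared: x=2. PCs: A@1 B@0
Step 2: thread B executes B1 (x = x - 2). Shared: x=0. PCs: A@1 B@1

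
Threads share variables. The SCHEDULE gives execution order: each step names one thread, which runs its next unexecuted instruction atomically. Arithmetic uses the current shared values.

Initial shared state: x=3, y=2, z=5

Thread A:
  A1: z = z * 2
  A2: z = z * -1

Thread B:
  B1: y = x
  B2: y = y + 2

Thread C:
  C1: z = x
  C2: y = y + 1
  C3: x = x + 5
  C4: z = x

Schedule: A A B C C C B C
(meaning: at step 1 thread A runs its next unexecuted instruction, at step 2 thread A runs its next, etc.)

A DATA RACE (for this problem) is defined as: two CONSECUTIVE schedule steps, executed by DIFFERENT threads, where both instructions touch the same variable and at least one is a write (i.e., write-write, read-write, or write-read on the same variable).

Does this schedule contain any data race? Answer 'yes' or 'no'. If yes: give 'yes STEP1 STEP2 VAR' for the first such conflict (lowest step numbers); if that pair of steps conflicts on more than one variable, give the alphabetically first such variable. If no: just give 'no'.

Answer: no

Derivation:
Steps 1,2: same thread (A). No race.
Steps 2,3: A(r=z,w=z) vs B(r=x,w=y). No conflict.
Steps 3,4: B(r=x,w=y) vs C(r=x,w=z). No conflict.
Steps 4,5: same thread (C). No race.
Steps 5,6: same thread (C). No race.
Steps 6,7: C(r=x,w=x) vs B(r=y,w=y). No conflict.
Steps 7,8: B(r=y,w=y) vs C(r=x,w=z). No conflict.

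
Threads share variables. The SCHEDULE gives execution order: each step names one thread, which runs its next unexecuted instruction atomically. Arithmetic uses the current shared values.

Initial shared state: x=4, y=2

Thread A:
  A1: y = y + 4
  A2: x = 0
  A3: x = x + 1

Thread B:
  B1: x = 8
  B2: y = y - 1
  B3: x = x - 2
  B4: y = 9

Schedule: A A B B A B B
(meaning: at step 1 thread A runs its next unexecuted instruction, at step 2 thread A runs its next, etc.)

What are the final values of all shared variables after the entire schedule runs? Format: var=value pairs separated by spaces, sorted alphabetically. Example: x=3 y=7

Answer: x=7 y=9

Derivation:
Step 1: thread A executes A1 (y = y + 4). Shared: x=4 y=6. PCs: A@1 B@0
Step 2: thread A executes A2 (x = 0). Shared: x=0 y=6. PCs: A@2 B@0
Step 3: thread B executes B1 (x = 8). Shared: x=8 y=6. PCs: A@2 B@1
Step 4: thread B executes B2 (y = y - 1). Shared: x=8 y=5. PCs: A@2 B@2
Step 5: thread A executes A3 (x = x + 1). Shared: x=9 y=5. PCs: A@3 B@2
Step 6: thread B executes B3 (x = x - 2). Shared: x=7 y=5. PCs: A@3 B@3
Step 7: thread B executes B4 (y = 9). Shared: x=7 y=9. PCs: A@3 B@4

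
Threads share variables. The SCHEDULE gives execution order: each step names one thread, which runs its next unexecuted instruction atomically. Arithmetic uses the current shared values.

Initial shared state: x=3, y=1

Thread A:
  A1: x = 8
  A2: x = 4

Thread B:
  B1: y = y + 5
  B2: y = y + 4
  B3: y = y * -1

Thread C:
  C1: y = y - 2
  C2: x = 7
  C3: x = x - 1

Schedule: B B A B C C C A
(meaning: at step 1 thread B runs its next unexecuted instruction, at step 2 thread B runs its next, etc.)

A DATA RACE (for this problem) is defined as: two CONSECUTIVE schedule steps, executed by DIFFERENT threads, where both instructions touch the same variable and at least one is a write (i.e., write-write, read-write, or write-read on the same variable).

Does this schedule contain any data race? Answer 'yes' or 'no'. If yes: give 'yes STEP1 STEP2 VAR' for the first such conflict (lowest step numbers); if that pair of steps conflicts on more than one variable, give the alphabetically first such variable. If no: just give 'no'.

Answer: yes 4 5 y

Derivation:
Steps 1,2: same thread (B). No race.
Steps 2,3: B(r=y,w=y) vs A(r=-,w=x). No conflict.
Steps 3,4: A(r=-,w=x) vs B(r=y,w=y). No conflict.
Steps 4,5: B(y = y * -1) vs C(y = y - 2). RACE on y (W-W).
Steps 5,6: same thread (C). No race.
Steps 6,7: same thread (C). No race.
Steps 7,8: C(x = x - 1) vs A(x = 4). RACE on x (W-W).
First conflict at steps 4,5.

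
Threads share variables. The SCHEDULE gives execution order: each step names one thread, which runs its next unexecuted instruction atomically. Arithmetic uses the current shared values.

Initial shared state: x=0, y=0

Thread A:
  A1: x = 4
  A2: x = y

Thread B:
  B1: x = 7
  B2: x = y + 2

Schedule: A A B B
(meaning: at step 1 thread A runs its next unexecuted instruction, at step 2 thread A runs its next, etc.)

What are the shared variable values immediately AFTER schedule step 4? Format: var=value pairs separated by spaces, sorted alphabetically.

Answer: x=2 y=0

Derivation:
Step 1: thread A executes A1 (x = 4). Shared: x=4 y=0. PCs: A@1 B@0
Step 2: thread A executes A2 (x = y). Shared: x=0 y=0. PCs: A@2 B@0
Step 3: thread B executes B1 (x = 7). Shared: x=7 y=0. PCs: A@2 B@1
Step 4: thread B executes B2 (x = y + 2). Shared: x=2 y=0. PCs: A@2 B@2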